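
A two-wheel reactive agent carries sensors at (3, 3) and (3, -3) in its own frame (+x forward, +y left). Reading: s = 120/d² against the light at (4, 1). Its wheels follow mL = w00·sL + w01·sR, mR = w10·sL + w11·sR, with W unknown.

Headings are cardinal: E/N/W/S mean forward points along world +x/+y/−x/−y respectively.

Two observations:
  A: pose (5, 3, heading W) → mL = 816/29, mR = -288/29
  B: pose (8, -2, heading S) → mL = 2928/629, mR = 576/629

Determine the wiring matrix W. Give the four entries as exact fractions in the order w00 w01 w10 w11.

1 1 -1/2 1/2

obs A: pose=(5,3,W) → sL=24, sR=120/29, mL=816/29, mR=-288/29
obs B: pose=(8,-2,S) → sL=24/17, sR=120/37, mL=2928/629, mR=576/629
sensor matrix S = [[24, 120/29], [24/17, 120/37]]; det S = 1313280/18241
solve [mL_A; mL_B] = S·[w00; w01] and [mR_A; mR_B] = S·[w10; w11]:
  w00 = 1, w01 = 1, w10 = -1/2, w11 = 1/2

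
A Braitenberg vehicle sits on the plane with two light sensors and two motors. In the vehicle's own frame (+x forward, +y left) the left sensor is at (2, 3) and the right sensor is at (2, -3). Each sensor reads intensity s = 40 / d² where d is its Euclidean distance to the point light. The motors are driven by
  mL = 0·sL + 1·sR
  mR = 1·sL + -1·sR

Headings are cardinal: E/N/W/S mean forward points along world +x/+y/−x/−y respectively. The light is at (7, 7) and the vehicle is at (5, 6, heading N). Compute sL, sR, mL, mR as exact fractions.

left sensor world pos  = (2, 8); dL² = 26
right sensor world pos = (8, 8); dR² = 2
sL = 40/26 = 20/13
sR = 40/2 = 20
mL = 0·sL + 1·sR = 20
mR = 1·sL + -1·sR = -240/13

20/13 20 20 -240/13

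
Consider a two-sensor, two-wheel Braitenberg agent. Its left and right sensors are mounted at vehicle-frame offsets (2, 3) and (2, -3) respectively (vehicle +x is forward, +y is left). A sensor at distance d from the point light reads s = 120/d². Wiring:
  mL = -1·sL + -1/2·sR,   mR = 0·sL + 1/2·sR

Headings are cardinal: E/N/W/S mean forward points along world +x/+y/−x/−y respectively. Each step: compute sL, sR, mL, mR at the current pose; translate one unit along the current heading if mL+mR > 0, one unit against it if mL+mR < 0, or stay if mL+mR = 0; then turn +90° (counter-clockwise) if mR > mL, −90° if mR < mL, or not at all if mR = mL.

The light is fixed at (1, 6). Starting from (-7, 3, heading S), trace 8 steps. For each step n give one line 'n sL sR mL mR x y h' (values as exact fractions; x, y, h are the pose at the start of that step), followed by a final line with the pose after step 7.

0 12/5 60/73 -1026/365 30/73 -7 3 S
1 120/37 120/61 -9540/2257 60/61 -7 4 E
2 5/6 10/3 -5/2 5/3 -8 4 N
3 120/157 120/121 -23940/18997 60/121 -8 3 W
4 12/5 60/73 -1026/365 30/73 -7 3 S
5 120/37 120/61 -9540/2257 60/61 -7 4 E
6 5/6 10/3 -5/2 5/3 -8 4 N
7 120/157 120/121 -23940/18997 60/121 -8 3 W
final -7 3 S

n=0: pose=(-7,3,S); sL=12/5, sR=60/73; mL=-1026/365, mR=30/73; mL+mR=-12/5 → advance -1; mR−mL=1176/365 → turn +1·90°
n=1: pose=(-7,4,E); sL=120/37, sR=120/61; mL=-9540/2257, mR=60/61; mL+mR=-120/37 → advance -1; mR−mL=11760/2257 → turn +1·90°
n=2: pose=(-8,4,N); sL=5/6, sR=10/3; mL=-5/2, mR=5/3; mL+mR=-5/6 → advance -1; mR−mL=25/6 → turn +1·90°
n=3: pose=(-8,3,W); sL=120/157, sR=120/121; mL=-23940/18997, mR=60/121; mL+mR=-120/157 → advance -1; mR−mL=33360/18997 → turn +1·90°
n=4: pose=(-7,3,S); sL=12/5, sR=60/73; mL=-1026/365, mR=30/73; mL+mR=-12/5 → advance -1; mR−mL=1176/365 → turn +1·90°
n=5: pose=(-7,4,E); sL=120/37, sR=120/61; mL=-9540/2257, mR=60/61; mL+mR=-120/37 → advance -1; mR−mL=11760/2257 → turn +1·90°
n=6: pose=(-8,4,N); sL=5/6, sR=10/3; mL=-5/2, mR=5/3; mL+mR=-5/6 → advance -1; mR−mL=25/6 → turn +1·90°
n=7: pose=(-8,3,W); sL=120/157, sR=120/121; mL=-23940/18997, mR=60/121; mL+mR=-120/157 → advance -1; mR−mL=33360/18997 → turn +1·90°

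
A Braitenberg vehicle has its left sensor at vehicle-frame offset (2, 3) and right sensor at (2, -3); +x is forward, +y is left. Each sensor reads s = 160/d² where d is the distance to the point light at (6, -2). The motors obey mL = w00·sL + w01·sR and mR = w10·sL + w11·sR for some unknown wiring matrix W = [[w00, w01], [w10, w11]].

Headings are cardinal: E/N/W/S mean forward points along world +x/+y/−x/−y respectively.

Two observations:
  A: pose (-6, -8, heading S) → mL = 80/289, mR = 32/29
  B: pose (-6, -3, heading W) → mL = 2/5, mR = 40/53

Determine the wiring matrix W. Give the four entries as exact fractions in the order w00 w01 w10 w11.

0 1/2 1 0

obs A: pose=(-6,-8,S) → sL=32/29, sR=160/289, mL=80/289, mR=32/29
obs B: pose=(-6,-3,W) → sL=40/53, sR=4/5, mL=2/5, mR=40/53
sensor matrix S = [[32/29, 160/289], [40/53, 4/5]]; det S = 1032576/2220965
solve [mL_A; mL_B] = S·[w00; w01] and [mR_A; mR_B] = S·[w10; w11]:
  w00 = 0, w01 = 1/2, w10 = 1, w11 = 0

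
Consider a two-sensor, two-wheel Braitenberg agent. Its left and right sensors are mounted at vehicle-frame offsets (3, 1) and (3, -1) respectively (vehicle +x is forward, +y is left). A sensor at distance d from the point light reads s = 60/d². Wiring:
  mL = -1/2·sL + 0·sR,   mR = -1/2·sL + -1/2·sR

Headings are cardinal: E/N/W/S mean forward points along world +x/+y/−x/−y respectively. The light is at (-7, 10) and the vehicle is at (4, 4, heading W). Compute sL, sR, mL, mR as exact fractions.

60/113 60/89 -30/113 -6060/10057

left sensor world pos  = (1, 3); dL² = 113
right sensor world pos = (1, 5); dR² = 89
sL = 60/113 = 60/113
sR = 60/89 = 60/89
mL = -1/2·sL + 0·sR = -30/113
mR = -1/2·sL + -1/2·sR = -6060/10057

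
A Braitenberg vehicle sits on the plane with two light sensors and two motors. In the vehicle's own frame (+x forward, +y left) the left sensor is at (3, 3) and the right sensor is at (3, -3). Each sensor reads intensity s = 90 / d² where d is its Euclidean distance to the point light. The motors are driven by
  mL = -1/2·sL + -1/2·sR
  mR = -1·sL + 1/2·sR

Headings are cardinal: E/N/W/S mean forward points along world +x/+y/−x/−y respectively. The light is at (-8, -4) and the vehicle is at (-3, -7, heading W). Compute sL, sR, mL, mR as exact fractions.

9/4 45/2 -99/8 9

left sensor world pos  = (-6, -10); dL² = 40
right sensor world pos = (-6, -4); dR² = 4
sL = 90/40 = 9/4
sR = 90/4 = 45/2
mL = -1/2·sL + -1/2·sR = -99/8
mR = -1·sL + 1/2·sR = 9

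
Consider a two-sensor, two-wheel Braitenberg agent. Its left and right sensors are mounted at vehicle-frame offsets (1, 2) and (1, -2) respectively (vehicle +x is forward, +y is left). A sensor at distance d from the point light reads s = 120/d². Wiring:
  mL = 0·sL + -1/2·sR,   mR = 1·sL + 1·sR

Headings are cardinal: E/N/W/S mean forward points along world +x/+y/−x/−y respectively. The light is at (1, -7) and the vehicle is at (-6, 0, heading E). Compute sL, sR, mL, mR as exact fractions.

40/39 120/61 -60/61 7120/2379

left sensor world pos  = (-5, 2); dL² = 117
right sensor world pos = (-5, -2); dR² = 61
sL = 120/117 = 40/39
sR = 120/61 = 120/61
mL = 0·sL + -1/2·sR = -60/61
mR = 1·sL + 1·sR = 7120/2379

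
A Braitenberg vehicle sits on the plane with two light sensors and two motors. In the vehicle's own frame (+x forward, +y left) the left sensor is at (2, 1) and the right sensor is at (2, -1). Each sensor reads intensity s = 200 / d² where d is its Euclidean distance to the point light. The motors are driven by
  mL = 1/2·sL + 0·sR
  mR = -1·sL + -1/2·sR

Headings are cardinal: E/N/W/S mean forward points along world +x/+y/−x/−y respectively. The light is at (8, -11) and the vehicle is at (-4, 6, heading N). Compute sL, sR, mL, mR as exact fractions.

left sensor world pos  = (-5, 8); dL² = 530
right sensor world pos = (-3, 8); dR² = 482
sL = 200/530 = 20/53
sR = 200/482 = 100/241
mL = 1/2·sL + 0·sR = 10/53
mR = -1·sL + -1/2·sR = -7470/12773

20/53 100/241 10/53 -7470/12773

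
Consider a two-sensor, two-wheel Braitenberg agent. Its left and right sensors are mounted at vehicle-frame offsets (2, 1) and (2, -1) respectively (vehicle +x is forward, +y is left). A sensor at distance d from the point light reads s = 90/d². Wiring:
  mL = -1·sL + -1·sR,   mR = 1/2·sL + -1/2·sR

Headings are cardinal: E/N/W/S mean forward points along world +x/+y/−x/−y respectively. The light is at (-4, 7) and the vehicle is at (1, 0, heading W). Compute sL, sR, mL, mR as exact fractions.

90/73 2 -236/73 -28/73

left sensor world pos  = (-1, -1); dL² = 73
right sensor world pos = (-1, 1); dR² = 45
sL = 90/73 = 90/73
sR = 90/45 = 2
mL = -1·sL + -1·sR = -236/73
mR = 1/2·sL + -1/2·sR = -28/73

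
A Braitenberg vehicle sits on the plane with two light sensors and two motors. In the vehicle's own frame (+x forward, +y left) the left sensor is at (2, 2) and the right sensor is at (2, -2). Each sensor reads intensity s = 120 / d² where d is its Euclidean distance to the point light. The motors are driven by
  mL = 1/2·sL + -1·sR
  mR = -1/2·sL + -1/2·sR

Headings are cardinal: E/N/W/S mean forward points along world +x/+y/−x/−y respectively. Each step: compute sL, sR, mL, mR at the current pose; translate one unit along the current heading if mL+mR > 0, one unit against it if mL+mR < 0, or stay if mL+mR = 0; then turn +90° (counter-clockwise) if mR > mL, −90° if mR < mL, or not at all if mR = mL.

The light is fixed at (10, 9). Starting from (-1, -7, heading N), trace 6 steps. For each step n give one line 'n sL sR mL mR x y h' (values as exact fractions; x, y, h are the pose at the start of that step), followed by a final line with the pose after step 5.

0 24/73 120/277 -5436/20221 -7704/20221 -1 -7 N
1 20/51 60/221 -50/663 -220/663 -1 -8 E
2 120/461 120/557 -21900/256777 -61080/256777 -2 -8 S
3 3/13 15/49 -243/1274 -171/637 -2 -7 W
4 24/73 120/277 -5436/20221 -7704/20221 -1 -7 N
5 20/51 60/221 -50/663 -220/663 -1 -8 E
final -2 -8 S

n=0: pose=(-1,-7,N); sL=24/73, sR=120/277; mL=-5436/20221, mR=-7704/20221; mL+mR=-180/277 → advance -1; mR−mL=-2268/20221 → turn -1·90°
n=1: pose=(-1,-8,E); sL=20/51, sR=60/221; mL=-50/663, mR=-220/663; mL+mR=-90/221 → advance -1; mR−mL=-10/39 → turn -1·90°
n=2: pose=(-2,-8,S); sL=120/461, sR=120/557; mL=-21900/256777, mR=-61080/256777; mL+mR=-180/557 → advance -1; mR−mL=-39180/256777 → turn -1·90°
n=3: pose=(-2,-7,W); sL=3/13, sR=15/49; mL=-243/1274, mR=-171/637; mL+mR=-45/98 → advance -1; mR−mL=-99/1274 → turn -1·90°
n=4: pose=(-1,-7,N); sL=24/73, sR=120/277; mL=-5436/20221, mR=-7704/20221; mL+mR=-180/277 → advance -1; mR−mL=-2268/20221 → turn -1·90°
n=5: pose=(-1,-8,E); sL=20/51, sR=60/221; mL=-50/663, mR=-220/663; mL+mR=-90/221 → advance -1; mR−mL=-10/39 → turn -1·90°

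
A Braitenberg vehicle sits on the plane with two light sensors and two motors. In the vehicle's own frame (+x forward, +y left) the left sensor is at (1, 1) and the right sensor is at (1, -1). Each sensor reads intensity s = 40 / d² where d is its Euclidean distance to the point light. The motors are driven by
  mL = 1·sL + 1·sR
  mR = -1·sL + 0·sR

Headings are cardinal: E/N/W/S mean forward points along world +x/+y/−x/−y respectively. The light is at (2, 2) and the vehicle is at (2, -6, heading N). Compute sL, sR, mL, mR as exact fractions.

left sensor world pos  = (1, -5); dL² = 50
right sensor world pos = (3, -5); dR² = 50
sL = 40/50 = 4/5
sR = 40/50 = 4/5
mL = 1·sL + 1·sR = 8/5
mR = -1·sL + 0·sR = -4/5

4/5 4/5 8/5 -4/5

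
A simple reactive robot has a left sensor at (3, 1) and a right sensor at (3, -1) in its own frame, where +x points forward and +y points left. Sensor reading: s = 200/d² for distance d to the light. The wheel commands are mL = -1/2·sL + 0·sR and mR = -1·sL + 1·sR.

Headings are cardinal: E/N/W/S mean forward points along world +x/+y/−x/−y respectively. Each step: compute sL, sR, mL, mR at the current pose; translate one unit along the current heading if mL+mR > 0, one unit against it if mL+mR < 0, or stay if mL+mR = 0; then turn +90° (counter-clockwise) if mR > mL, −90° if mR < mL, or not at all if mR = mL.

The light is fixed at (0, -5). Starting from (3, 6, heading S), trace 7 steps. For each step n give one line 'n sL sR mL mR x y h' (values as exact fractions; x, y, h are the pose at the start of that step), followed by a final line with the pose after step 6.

0 5/2 50/17 -5/4 15/34 3 6 S
1 40/41 200/157 -20/41 1920/6437 3 7 E
2 100/113 100/117 -50/113 -400/13221 2 7 N
3 200/101 40/29 -100/101 -1760/2929 2 6 W
4 5/2 50/17 -5/4 15/34 3 6 S
5 40/41 200/157 -20/41 1920/6437 3 7 E
6 100/113 100/117 -50/113 -400/13221 2 7 N
final 2 6 W

n=0: pose=(3,6,S); sL=5/2, sR=50/17; mL=-5/4, mR=15/34; mL+mR=-55/68 → advance -1; mR−mL=115/68 → turn +1·90°
n=1: pose=(3,7,E); sL=40/41, sR=200/157; mL=-20/41, mR=1920/6437; mL+mR=-1220/6437 → advance -1; mR−mL=5060/6437 → turn +1·90°
n=2: pose=(2,7,N); sL=100/113, sR=100/117; mL=-50/113, mR=-400/13221; mL+mR=-6250/13221 → advance -1; mR−mL=5450/13221 → turn +1·90°
n=3: pose=(2,6,W); sL=200/101, sR=40/29; mL=-100/101, mR=-1760/2929; mL+mR=-4660/2929 → advance -1; mR−mL=1140/2929 → turn +1·90°
n=4: pose=(3,6,S); sL=5/2, sR=50/17; mL=-5/4, mR=15/34; mL+mR=-55/68 → advance -1; mR−mL=115/68 → turn +1·90°
n=5: pose=(3,7,E); sL=40/41, sR=200/157; mL=-20/41, mR=1920/6437; mL+mR=-1220/6437 → advance -1; mR−mL=5060/6437 → turn +1·90°
n=6: pose=(2,7,N); sL=100/113, sR=100/117; mL=-50/113, mR=-400/13221; mL+mR=-6250/13221 → advance -1; mR−mL=5450/13221 → turn +1·90°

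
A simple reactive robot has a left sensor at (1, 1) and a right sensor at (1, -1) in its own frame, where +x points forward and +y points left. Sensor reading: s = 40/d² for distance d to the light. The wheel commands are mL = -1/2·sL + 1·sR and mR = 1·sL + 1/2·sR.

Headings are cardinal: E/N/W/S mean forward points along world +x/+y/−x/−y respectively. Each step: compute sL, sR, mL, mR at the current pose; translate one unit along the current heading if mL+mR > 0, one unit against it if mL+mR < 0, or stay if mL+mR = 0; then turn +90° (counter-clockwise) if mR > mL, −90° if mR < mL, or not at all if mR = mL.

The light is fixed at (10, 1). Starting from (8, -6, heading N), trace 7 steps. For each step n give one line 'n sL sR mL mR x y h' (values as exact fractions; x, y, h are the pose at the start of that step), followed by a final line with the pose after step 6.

n=0: pose=(8,-6,N); sL=8/9, sR=40/37; mL=212/333, mR=476/333; mL+mR=688/333 → advance +1; mR−mL=88/111 → turn +1·90°
n=1: pose=(8,-5,W); sL=20/29, sR=20/17; mL=410/493, mR=630/493; mL+mR=1040/493 → advance +1; mR−mL=220/493 → turn +1·90°
n=2: pose=(7,-5,S); sL=40/53, sR=8/13; mL=164/689, mR=732/689; mL+mR=896/689 → advance +1; mR−mL=568/689 → turn +1·90°
n=3: pose=(7,-6,E); sL=1, sR=10/17; mL=3/34, mR=22/17; mL+mR=47/34 → advance +1; mR−mL=41/34 → turn +1·90°
n=4: pose=(8,-6,N); sL=8/9, sR=40/37; mL=212/333, mR=476/333; mL+mR=688/333 → advance +1; mR−mL=88/111 → turn +1·90°
n=5: pose=(8,-5,W); sL=20/29, sR=20/17; mL=410/493, mR=630/493; mL+mR=1040/493 → advance +1; mR−mL=220/493 → turn +1·90°
n=6: pose=(7,-5,S); sL=40/53, sR=8/13; mL=164/689, mR=732/689; mL+mR=896/689 → advance +1; mR−mL=568/689 → turn +1·90°

0 8/9 40/37 212/333 476/333 8 -6 N
1 20/29 20/17 410/493 630/493 8 -5 W
2 40/53 8/13 164/689 732/689 7 -5 S
3 1 10/17 3/34 22/17 7 -6 E
4 8/9 40/37 212/333 476/333 8 -6 N
5 20/29 20/17 410/493 630/493 8 -5 W
6 40/53 8/13 164/689 732/689 7 -5 S
final 7 -6 E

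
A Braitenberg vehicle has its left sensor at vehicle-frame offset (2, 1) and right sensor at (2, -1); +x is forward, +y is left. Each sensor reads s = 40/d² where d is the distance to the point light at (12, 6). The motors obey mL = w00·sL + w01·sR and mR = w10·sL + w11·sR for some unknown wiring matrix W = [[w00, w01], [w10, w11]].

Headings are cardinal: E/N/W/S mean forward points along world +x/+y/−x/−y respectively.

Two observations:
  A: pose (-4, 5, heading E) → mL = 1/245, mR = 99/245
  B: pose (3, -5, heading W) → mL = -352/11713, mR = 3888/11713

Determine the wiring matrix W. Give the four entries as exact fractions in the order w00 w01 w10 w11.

1 -1 1 1

obs A: pose=(-4,5,E) → sL=10/49, sR=1/5, mL=1/245, mR=99/245
obs B: pose=(3,-5,W) → sL=8/53, sR=40/221, mL=-352/11713, mR=3888/11713
sensor matrix S = [[10/49, 1/5], [8/53, 40/221]]; det S = 19368/2869685
solve [mL_A; mL_B] = S·[w00; w01] and [mR_A; mR_B] = S·[w10; w11]:
  w00 = 1, w01 = -1, w10 = 1, w11 = 1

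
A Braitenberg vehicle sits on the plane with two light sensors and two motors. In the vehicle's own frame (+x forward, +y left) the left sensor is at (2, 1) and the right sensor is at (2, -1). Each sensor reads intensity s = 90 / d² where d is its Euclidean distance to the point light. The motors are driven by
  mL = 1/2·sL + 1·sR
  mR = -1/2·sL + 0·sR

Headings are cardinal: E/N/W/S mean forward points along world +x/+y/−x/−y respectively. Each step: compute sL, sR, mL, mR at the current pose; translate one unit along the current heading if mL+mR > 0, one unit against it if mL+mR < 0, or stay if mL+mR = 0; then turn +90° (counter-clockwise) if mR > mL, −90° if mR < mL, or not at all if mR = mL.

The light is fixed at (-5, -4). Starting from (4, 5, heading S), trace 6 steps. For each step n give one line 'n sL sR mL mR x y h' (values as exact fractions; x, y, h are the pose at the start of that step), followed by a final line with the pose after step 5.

0 90/149 90/113 18495/16837 -45/149 4 5 S
1 45/49 9/13 1467/1274 -45/98 4 4 W
2 90/149 90/181 21555/26969 -45/149 3 4 N
3 9/20 45/82 1269/1640 -9/40 3 5 E
4 90/149 90/113 18495/16837 -45/149 4 5 S
5 45/49 9/13 1467/1274 -45/98 4 4 W
final 3 4 N

n=0: pose=(4,5,S); sL=90/149, sR=90/113; mL=18495/16837, mR=-45/149; mL+mR=90/113 → advance +1; mR−mL=-23580/16837 → turn -1·90°
n=1: pose=(4,4,W); sL=45/49, sR=9/13; mL=1467/1274, mR=-45/98; mL+mR=9/13 → advance +1; mR−mL=-1026/637 → turn -1·90°
n=2: pose=(3,4,N); sL=90/149, sR=90/181; mL=21555/26969, mR=-45/149; mL+mR=90/181 → advance +1; mR−mL=-29700/26969 → turn -1·90°
n=3: pose=(3,5,E); sL=9/20, sR=45/82; mL=1269/1640, mR=-9/40; mL+mR=45/82 → advance +1; mR−mL=-819/820 → turn -1·90°
n=4: pose=(4,5,S); sL=90/149, sR=90/113; mL=18495/16837, mR=-45/149; mL+mR=90/113 → advance +1; mR−mL=-23580/16837 → turn -1·90°
n=5: pose=(4,4,W); sL=45/49, sR=9/13; mL=1467/1274, mR=-45/98; mL+mR=9/13 → advance +1; mR−mL=-1026/637 → turn -1·90°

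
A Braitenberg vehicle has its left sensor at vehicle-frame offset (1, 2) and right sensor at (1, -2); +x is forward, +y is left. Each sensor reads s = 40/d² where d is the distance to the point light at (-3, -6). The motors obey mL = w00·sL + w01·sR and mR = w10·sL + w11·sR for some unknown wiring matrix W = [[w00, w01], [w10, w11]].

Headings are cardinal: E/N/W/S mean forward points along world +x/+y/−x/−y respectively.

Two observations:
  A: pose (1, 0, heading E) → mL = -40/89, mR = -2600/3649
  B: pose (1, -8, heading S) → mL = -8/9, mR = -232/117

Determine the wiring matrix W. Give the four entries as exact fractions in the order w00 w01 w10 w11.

obs A: pose=(1,0,E) → sL=40/89, sR=40/41, mL=-40/89, mR=-2600/3649
obs B: pose=(1,-8,S) → sL=8/9, sR=40/13, mL=-8/9, mR=-232/117
sensor matrix S = [[40/89, 40/41], [8/9, 40/13]]; det S = 220160/426933
solve [mL_A; mL_B] = S·[w00; w01] and [mR_A; mR_B] = S·[w10; w11]:
  w00 = -1, w01 = 0, w10 = -1/2, w11 = -1/2

-1 0 -1/2 -1/2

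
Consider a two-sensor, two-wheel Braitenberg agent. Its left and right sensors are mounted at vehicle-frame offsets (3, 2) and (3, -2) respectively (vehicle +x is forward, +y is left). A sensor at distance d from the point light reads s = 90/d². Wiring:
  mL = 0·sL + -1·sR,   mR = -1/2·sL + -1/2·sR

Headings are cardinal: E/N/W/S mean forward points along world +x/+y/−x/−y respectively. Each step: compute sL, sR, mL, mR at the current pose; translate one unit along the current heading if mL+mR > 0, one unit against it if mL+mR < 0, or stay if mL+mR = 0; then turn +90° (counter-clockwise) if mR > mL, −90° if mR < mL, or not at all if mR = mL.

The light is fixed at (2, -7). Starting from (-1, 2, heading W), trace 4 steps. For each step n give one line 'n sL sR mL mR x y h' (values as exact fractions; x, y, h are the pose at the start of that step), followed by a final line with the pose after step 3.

0 18/17 90/157 -90/157 -2178/2669 -1 2 W
1 9/16 5/8 -5/8 -19/32 0 2 N
2 90/61 18/25 -18/25 -1674/1525 0 1 W
3 9/13 45/61 -45/61 -567/793 1 1 N
final 1 0 W

n=0: pose=(-1,2,W); sL=18/17, sR=90/157; mL=-90/157, mR=-2178/2669; mL+mR=-3708/2669 → advance -1; mR−mL=-648/2669 → turn -1·90°
n=1: pose=(0,2,N); sL=9/16, sR=5/8; mL=-5/8, mR=-19/32; mL+mR=-39/32 → advance -1; mR−mL=1/32 → turn +1·90°
n=2: pose=(0,1,W); sL=90/61, sR=18/25; mL=-18/25, mR=-1674/1525; mL+mR=-2772/1525 → advance -1; mR−mL=-576/1525 → turn -1·90°
n=3: pose=(1,1,N); sL=9/13, sR=45/61; mL=-45/61, mR=-567/793; mL+mR=-1152/793 → advance -1; mR−mL=18/793 → turn +1·90°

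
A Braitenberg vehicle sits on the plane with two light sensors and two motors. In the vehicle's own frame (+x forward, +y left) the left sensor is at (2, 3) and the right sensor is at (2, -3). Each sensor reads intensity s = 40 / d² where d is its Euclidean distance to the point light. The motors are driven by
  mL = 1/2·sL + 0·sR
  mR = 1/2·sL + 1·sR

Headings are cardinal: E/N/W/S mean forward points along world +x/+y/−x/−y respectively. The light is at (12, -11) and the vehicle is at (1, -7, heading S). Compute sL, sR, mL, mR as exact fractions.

10/17 1/5 5/17 42/85

left sensor world pos  = (4, -9); dL² = 68
right sensor world pos = (-2, -9); dR² = 200
sL = 40/68 = 10/17
sR = 40/200 = 1/5
mL = 1/2·sL + 0·sR = 5/17
mR = 1/2·sL + 1·sR = 42/85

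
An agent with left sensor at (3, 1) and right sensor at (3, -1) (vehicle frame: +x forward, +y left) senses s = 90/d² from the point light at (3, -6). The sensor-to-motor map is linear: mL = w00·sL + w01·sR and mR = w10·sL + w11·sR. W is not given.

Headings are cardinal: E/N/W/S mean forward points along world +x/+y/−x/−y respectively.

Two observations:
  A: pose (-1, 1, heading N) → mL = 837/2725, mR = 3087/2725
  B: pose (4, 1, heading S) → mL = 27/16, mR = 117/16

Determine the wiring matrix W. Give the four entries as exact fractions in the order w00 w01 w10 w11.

1 -1/2 1 1/2

obs A: pose=(-1,1,N) → sL=18/25, sR=90/109, mL=837/2725, mR=3087/2725
obs B: pose=(4,1,S) → sL=9/2, sR=45/8, mL=27/16, mR=117/16
sensor matrix S = [[18/25, 90/109], [9/2, 45/8]]; det S = 729/2180
solve [mL_A; mL_B] = S·[w00; w01] and [mR_A; mR_B] = S·[w10; w11]:
  w00 = 1, w01 = -1/2, w10 = 1, w11 = 1/2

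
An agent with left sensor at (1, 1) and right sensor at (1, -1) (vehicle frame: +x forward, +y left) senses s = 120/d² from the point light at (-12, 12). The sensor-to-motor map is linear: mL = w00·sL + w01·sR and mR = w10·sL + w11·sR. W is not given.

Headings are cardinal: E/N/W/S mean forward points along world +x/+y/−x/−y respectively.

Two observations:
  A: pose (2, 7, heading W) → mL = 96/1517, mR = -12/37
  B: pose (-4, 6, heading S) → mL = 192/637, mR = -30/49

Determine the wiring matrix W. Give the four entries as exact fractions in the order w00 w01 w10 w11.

-1 1 0 -1/2

obs A: pose=(2,7,W) → sL=24/41, sR=24/37, mL=96/1517, mR=-12/37
obs B: pose=(-4,6,S) → sL=12/13, sR=60/49, mL=192/637, mR=-30/49
sensor matrix S = [[24/41, 24/37], [12/13, 60/49]]; det S = 114048/966329
solve [mL_A; mL_B] = S·[w00; w01] and [mR_A; mR_B] = S·[w10; w11]:
  w00 = -1, w01 = 1, w10 = 0, w11 = -1/2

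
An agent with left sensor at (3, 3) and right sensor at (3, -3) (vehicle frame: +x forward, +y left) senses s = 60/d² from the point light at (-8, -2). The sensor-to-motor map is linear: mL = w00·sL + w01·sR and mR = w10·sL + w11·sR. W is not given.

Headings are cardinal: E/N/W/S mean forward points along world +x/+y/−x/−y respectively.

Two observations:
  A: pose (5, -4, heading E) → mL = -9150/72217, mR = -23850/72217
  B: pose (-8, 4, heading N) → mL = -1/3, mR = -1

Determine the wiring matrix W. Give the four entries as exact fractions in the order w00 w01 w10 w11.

-1 1/2 -1/2 -1

obs A: pose=(5,-4,E) → sL=60/257, sR=60/281, mL=-9150/72217, mR=-23850/72217
obs B: pose=(-8,4,N) → sL=2/3, sR=2/3, mL=-1/3, mR=-1
sensor matrix S = [[60/257, 60/281], [2/3, 2/3]]; det S = 960/72217
solve [mL_A; mL_B] = S·[w00; w01] and [mR_A; mR_B] = S·[w10; w11]:
  w00 = -1, w01 = 1/2, w10 = -1/2, w11 = -1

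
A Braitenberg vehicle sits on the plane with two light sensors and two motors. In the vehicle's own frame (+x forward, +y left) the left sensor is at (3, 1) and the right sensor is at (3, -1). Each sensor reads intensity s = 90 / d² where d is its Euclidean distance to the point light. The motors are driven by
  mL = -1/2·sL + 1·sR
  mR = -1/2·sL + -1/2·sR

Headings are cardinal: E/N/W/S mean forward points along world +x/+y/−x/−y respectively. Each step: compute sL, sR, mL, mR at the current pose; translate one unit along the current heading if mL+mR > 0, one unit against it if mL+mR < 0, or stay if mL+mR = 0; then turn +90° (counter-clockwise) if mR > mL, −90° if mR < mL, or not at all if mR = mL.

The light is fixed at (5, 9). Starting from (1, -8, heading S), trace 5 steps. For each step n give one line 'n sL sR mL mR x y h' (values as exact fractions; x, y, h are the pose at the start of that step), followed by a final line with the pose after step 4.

0 90/409 18/85 3537/34765 -7506/34765 1 -8 S
1 45/169 45/137 9045/46306 -6885/23153 1 -7 W
2 18/37 90/173 1773/6401 -3222/6401 2 -7 N
3 45/128 5/18 235/2304 -725/2304 2 -8 E
4 90/409 18/85 3537/34765 -7506/34765 1 -8 S
final 1 -7 W

n=0: pose=(1,-8,S); sL=90/409, sR=18/85; mL=3537/34765, mR=-7506/34765; mL+mR=-3969/34765 → advance -1; mR−mL=-27/85 → turn -1·90°
n=1: pose=(1,-7,W); sL=45/169, sR=45/137; mL=9045/46306, mR=-6885/23153; mL+mR=-4725/46306 → advance -1; mR−mL=-135/274 → turn -1·90°
n=2: pose=(2,-7,N); sL=18/37, sR=90/173; mL=1773/6401, mR=-3222/6401; mL+mR=-1449/6401 → advance -1; mR−mL=-135/173 → turn -1·90°
n=3: pose=(2,-8,E); sL=45/128, sR=5/18; mL=235/2304, mR=-725/2304; mL+mR=-245/1152 → advance -1; mR−mL=-5/12 → turn -1·90°
n=4: pose=(1,-8,S); sL=90/409, sR=18/85; mL=3537/34765, mR=-7506/34765; mL+mR=-3969/34765 → advance -1; mR−mL=-27/85 → turn -1·90°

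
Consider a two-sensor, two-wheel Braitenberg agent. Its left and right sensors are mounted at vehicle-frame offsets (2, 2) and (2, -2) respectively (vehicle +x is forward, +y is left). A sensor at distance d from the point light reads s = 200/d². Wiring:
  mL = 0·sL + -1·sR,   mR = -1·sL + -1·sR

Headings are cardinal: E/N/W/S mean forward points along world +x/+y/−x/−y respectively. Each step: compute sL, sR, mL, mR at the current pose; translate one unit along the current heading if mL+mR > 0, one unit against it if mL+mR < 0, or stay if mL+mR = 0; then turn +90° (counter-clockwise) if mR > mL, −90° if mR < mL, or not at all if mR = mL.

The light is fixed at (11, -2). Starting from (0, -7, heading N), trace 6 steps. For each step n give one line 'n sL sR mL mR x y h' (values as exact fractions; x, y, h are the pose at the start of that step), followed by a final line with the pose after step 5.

n=0: pose=(0,-7,N); sL=100/89, sR=20/9; mL=-20/9, mR=-2680/801; mL+mR=-4460/801 → advance -1; mR−mL=-100/89 → turn -1·90°
n=1: pose=(0,-8,E); sL=200/97, sR=40/29; mL=-40/29, mR=-9680/2813; mL+mR=-13560/2813 → advance -1; mR−mL=-200/97 → turn -1·90°
n=2: pose=(-1,-8,S); sL=50/41, sR=10/13; mL=-10/13, mR=-1060/533; mL+mR=-1470/533 → advance -1; mR−mL=-50/41 → turn -1·90°
n=3: pose=(-1,-7,W); sL=40/49, sR=40/41; mL=-40/41, mR=-3600/2009; mL+mR=-5560/2009 → advance -1; mR−mL=-40/49 → turn -1·90°
n=4: pose=(0,-7,N); sL=100/89, sR=20/9; mL=-20/9, mR=-2680/801; mL+mR=-4460/801 → advance -1; mR−mL=-100/89 → turn -1·90°
n=5: pose=(0,-8,E); sL=200/97, sR=40/29; mL=-40/29, mR=-9680/2813; mL+mR=-13560/2813 → advance -1; mR−mL=-200/97 → turn -1·90°

0 100/89 20/9 -20/9 -2680/801 0 -7 N
1 200/97 40/29 -40/29 -9680/2813 0 -8 E
2 50/41 10/13 -10/13 -1060/533 -1 -8 S
3 40/49 40/41 -40/41 -3600/2009 -1 -7 W
4 100/89 20/9 -20/9 -2680/801 0 -7 N
5 200/97 40/29 -40/29 -9680/2813 0 -8 E
final -1 -8 S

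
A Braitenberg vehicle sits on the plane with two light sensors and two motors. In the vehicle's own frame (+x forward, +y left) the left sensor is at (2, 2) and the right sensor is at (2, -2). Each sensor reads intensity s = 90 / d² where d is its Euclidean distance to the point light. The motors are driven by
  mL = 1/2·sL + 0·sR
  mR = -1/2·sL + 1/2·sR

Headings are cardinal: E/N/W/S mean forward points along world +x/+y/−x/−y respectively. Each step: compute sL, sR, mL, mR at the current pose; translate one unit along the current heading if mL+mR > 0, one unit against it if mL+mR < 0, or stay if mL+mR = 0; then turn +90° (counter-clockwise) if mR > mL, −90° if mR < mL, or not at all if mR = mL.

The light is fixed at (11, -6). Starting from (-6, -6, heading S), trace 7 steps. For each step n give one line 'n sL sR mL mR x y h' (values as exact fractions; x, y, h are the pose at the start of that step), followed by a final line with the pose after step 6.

n=0: pose=(-6,-6,S); sL=90/229, sR=18/73; mL=45/229, mR=-1224/16717; mL+mR=9/73 → advance +1; mR−mL=-4509/16717 → turn -1·90°
n=1: pose=(-6,-7,W); sL=9/37, sR=45/181; mL=9/74, mR=18/6697; mL+mR=45/362 → advance +1; mR−mL=-1593/13394 → turn -1·90°
n=2: pose=(-7,-7,N); sL=90/401, sR=90/257; mL=45/401, mR=6480/103057; mL+mR=45/257 → advance +1; mR−mL=-5085/103057 → turn -1·90°
n=3: pose=(-7,-6,E); sL=9/26, sR=9/26; mL=9/52, mR=0; mL+mR=9/52 → advance +1; mR−mL=-9/52 → turn -1·90°
n=4: pose=(-6,-6,S); sL=90/229, sR=18/73; mL=45/229, mR=-1224/16717; mL+mR=9/73 → advance +1; mR−mL=-4509/16717 → turn -1·90°
n=5: pose=(-6,-7,W); sL=9/37, sR=45/181; mL=9/74, mR=18/6697; mL+mR=45/362 → advance +1; mR−mL=-1593/13394 → turn -1·90°
n=6: pose=(-7,-7,N); sL=90/401, sR=90/257; mL=45/401, mR=6480/103057; mL+mR=45/257 → advance +1; mR−mL=-5085/103057 → turn -1·90°

0 90/229 18/73 45/229 -1224/16717 -6 -6 S
1 9/37 45/181 9/74 18/6697 -6 -7 W
2 90/401 90/257 45/401 6480/103057 -7 -7 N
3 9/26 9/26 9/52 0 -7 -6 E
4 90/229 18/73 45/229 -1224/16717 -6 -6 S
5 9/37 45/181 9/74 18/6697 -6 -7 W
6 90/401 90/257 45/401 6480/103057 -7 -7 N
final -7 -6 E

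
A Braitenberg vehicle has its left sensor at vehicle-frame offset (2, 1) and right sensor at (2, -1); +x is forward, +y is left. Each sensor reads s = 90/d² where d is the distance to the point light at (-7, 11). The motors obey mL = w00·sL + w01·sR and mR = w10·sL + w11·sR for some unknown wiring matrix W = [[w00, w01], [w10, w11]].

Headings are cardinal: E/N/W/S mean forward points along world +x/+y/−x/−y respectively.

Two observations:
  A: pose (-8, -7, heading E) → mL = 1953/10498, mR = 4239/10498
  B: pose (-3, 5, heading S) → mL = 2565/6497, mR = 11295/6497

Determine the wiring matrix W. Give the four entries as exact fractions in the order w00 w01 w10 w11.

obs A: pose=(-8,-7,E) → sL=9/29, sR=45/181, mL=1953/10498, mR=4239/10498
obs B: pose=(-3,5,S) → sL=90/89, sR=90/73, mL=2565/6497, mR=11295/6497
sensor matrix S = [[9/29, 45/181], [90/89, 90/73]]; det S = 4474440/34102753
solve [mL_A; mL_B] = S·[w00; w01] and [mR_A; mR_B] = S·[w10; w11]:
  w00 = 1, w01 = -1/2, w10 = 1/2, w11 = 1

1 -1/2 1/2 1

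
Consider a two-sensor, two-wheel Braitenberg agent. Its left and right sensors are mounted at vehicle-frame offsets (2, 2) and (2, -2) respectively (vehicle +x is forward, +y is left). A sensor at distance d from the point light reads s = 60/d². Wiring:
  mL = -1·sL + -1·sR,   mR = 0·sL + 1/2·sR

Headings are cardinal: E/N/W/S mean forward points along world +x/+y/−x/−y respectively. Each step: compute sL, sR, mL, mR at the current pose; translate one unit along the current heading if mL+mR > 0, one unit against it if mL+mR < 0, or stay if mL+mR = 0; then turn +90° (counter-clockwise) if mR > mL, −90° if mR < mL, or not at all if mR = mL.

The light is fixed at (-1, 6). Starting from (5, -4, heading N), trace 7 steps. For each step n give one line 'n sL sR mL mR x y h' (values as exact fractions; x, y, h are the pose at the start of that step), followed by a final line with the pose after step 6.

n=0: pose=(5,-4,N); sL=3/4, sR=15/32; mL=-39/32, mR=15/64; mL+mR=-63/64 → advance -1; mR−mL=93/64 → turn +1·90°
n=1: pose=(5,-5,W); sL=12/37, sR=60/97; mL=-3384/3589, mR=30/97; mL+mR=-2274/3589 → advance -1; mR−mL=4494/3589 → turn +1·90°
n=2: pose=(6,-5,S); sL=6/25, sR=30/97; mL=-1332/2425, mR=15/97; mL+mR=-957/2425 → advance -1; mR−mL=1707/2425 → turn +1·90°
n=3: pose=(6,-4,E); sL=12/29, sR=4/15; mL=-296/435, mR=2/15; mL+mR=-238/435 → advance -1; mR−mL=118/145 → turn +1·90°
n=4: pose=(5,-4,N); sL=3/4, sR=15/32; mL=-39/32, mR=15/64; mL+mR=-63/64 → advance -1; mR−mL=93/64 → turn +1·90°
n=5: pose=(5,-5,W); sL=12/37, sR=60/97; mL=-3384/3589, mR=30/97; mL+mR=-2274/3589 → advance -1; mR−mL=4494/3589 → turn +1·90°
n=6: pose=(6,-5,S); sL=6/25, sR=30/97; mL=-1332/2425, mR=15/97; mL+mR=-957/2425 → advance -1; mR−mL=1707/2425 → turn +1·90°

0 3/4 15/32 -39/32 15/64 5 -4 N
1 12/37 60/97 -3384/3589 30/97 5 -5 W
2 6/25 30/97 -1332/2425 15/97 6 -5 S
3 12/29 4/15 -296/435 2/15 6 -4 E
4 3/4 15/32 -39/32 15/64 5 -4 N
5 12/37 60/97 -3384/3589 30/97 5 -5 W
6 6/25 30/97 -1332/2425 15/97 6 -5 S
final 6 -4 E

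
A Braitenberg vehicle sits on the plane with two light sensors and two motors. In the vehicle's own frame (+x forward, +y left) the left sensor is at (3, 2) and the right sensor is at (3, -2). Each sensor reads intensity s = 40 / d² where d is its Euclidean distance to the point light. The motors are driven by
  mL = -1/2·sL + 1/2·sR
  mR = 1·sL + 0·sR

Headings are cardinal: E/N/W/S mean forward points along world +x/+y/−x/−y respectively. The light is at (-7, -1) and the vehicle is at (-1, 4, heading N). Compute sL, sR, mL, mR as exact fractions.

left sensor world pos  = (-3, 7); dL² = 80
right sensor world pos = (1, 7); dR² = 128
sL = 40/80 = 1/2
sR = 40/128 = 5/16
mL = -1/2·sL + 1/2·sR = -3/32
mR = 1·sL + 0·sR = 1/2

1/2 5/16 -3/32 1/2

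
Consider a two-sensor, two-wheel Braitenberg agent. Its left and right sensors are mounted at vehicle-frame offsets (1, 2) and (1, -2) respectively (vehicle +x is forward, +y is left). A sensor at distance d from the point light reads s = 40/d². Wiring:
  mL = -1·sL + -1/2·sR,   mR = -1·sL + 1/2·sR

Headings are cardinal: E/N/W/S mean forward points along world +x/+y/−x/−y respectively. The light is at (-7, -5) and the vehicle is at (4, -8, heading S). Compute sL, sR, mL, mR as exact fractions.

left sensor world pos  = (6, -9); dL² = 185
right sensor world pos = (2, -9); dR² = 97
sL = 40/185 = 8/37
sR = 40/97 = 40/97
mL = -1·sL + -1/2·sR = -1516/3589
mR = -1·sL + 1/2·sR = -36/3589

8/37 40/97 -1516/3589 -36/3589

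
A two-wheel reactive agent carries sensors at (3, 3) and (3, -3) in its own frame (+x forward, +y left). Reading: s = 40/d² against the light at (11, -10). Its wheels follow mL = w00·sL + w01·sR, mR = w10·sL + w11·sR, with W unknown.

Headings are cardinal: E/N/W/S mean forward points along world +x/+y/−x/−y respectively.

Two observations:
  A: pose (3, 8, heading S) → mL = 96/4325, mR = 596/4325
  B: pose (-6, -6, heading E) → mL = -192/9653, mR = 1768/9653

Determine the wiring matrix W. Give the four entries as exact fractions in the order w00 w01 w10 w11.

1/2 -1/2 1/2 1/2

obs A: pose=(3,8,S) → sL=4/25, sR=20/173, mL=96/4325, mR=596/4325
obs B: pose=(-6,-6,E) → sL=8/49, sR=40/197, mL=-192/9653, mR=1768/9653
sensor matrix S = [[4/25, 20/173], [8/49, 40/197]]; det S = 113664/8349845
solve [mL_A; mL_B] = S·[w00; w01] and [mR_A; mR_B] = S·[w10; w11]:
  w00 = 1/2, w01 = -1/2, w10 = 1/2, w11 = 1/2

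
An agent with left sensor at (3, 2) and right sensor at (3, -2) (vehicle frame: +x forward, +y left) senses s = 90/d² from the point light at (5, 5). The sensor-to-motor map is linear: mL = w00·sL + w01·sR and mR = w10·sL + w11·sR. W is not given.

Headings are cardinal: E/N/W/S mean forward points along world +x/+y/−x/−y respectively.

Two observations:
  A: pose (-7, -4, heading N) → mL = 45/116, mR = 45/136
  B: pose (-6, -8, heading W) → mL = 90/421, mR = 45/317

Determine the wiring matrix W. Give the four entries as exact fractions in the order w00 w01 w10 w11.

1 0 0 1/2

obs A: pose=(-7,-4,N) → sL=45/116, sR=45/68, mL=45/116, mR=45/136
obs B: pose=(-6,-8,W) → sL=90/421, sR=90/317, mL=90/421, mR=45/317
sensor matrix S = [[45/116, 45/68], [90/421, 90/317]]; det S = -2061450/65794301
solve [mL_A; mL_B] = S·[w00; w01] and [mR_A; mR_B] = S·[w10; w11]:
  w00 = 1, w01 = 0, w10 = 0, w11 = 1/2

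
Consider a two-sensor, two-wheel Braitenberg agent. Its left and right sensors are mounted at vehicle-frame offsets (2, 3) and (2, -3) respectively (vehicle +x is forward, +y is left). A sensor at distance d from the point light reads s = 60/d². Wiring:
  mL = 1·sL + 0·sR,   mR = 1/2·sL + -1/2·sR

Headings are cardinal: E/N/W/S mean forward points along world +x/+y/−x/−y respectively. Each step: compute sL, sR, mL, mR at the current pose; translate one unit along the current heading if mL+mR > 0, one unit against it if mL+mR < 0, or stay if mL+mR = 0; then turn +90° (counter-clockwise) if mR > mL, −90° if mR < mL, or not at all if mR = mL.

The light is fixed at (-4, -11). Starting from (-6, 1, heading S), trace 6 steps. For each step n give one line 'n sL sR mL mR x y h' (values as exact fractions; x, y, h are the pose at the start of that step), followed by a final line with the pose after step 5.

n=0: pose=(-6,1,S); sL=60/101, sR=12/25; mL=60/101, mR=144/2525; mL+mR=1644/2525 → advance +1; mR−mL=-1356/2525 → turn -1·90°
n=1: pose=(-6,0,W); sL=3/4, sR=15/53; mL=3/4, mR=99/424; mL+mR=417/424 → advance +1; mR−mL=-219/424 → turn -1·90°
n=2: pose=(-7,0,N); sL=12/41, sR=60/169; mL=12/41, mR=-216/6929; mL+mR=1812/6929 → advance +1; mR−mL=-2244/6929 → turn -1·90°
n=3: pose=(-7,1,E); sL=30/113, sR=30/41; mL=30/113, mR=-1080/4633; mL+mR=150/4633 → advance +1; mR−mL=-2310/4633 → turn -1·90°
n=4: pose=(-6,1,S); sL=60/101, sR=12/25; mL=60/101, mR=144/2525; mL+mR=1644/2525 → advance +1; mR−mL=-1356/2525 → turn -1·90°
n=5: pose=(-6,0,W); sL=3/4, sR=15/53; mL=3/4, mR=99/424; mL+mR=417/424 → advance +1; mR−mL=-219/424 → turn -1·90°

0 60/101 12/25 60/101 144/2525 -6 1 S
1 3/4 15/53 3/4 99/424 -6 0 W
2 12/41 60/169 12/41 -216/6929 -7 0 N
3 30/113 30/41 30/113 -1080/4633 -7 1 E
4 60/101 12/25 60/101 144/2525 -6 1 S
5 3/4 15/53 3/4 99/424 -6 0 W
final -7 0 N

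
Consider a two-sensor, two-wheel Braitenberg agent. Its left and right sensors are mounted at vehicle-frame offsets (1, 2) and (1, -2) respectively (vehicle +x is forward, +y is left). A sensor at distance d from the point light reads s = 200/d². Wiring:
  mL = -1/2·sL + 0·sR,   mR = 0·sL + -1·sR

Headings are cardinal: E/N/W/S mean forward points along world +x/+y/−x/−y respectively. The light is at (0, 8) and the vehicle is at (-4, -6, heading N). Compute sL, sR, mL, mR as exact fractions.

left sensor world pos  = (-6, -5); dL² = 205
right sensor world pos = (-2, -5); dR² = 173
sL = 200/205 = 40/41
sR = 200/173 = 200/173
mL = -1/2·sL + 0·sR = -20/41
mR = 0·sL + -1·sR = -200/173

40/41 200/173 -20/41 -200/173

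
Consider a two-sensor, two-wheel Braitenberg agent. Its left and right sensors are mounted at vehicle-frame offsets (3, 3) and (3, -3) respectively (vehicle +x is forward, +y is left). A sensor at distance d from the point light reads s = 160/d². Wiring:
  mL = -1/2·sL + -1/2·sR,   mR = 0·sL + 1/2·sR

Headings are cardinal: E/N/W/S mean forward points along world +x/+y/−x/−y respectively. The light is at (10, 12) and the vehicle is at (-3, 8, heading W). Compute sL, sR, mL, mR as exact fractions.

32/61 160/257 -8992/15677 80/257

left sensor world pos  = (-6, 5); dL² = 305
right sensor world pos = (-6, 11); dR² = 257
sL = 160/305 = 32/61
sR = 160/257 = 160/257
mL = -1/2·sL + -1/2·sR = -8992/15677
mR = 0·sL + 1/2·sR = 80/257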